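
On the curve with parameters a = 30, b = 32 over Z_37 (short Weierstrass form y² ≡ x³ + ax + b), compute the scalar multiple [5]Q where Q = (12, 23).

(30, 21)

Repeated addition: build up to 5Q.
2Q: tangent at (12, 23): λ = (3·12² + 30)/(2·23) ≡ 18/9. 9⁻¹ ≡ 33 (mod 37) since 9·33 = 297 ≡ 1, so λ ≡ 18·33 ≡ 2.
  x = λ² - 12 - 12 = 4 - 24 ≡ 17; y = λ·(12 - 17) - 23 ≡ 4. → (17, 4)
3Q: (17, 4) + (12, 23). λ = (23 - 4)/(12 - 17) ≡ 19/32 mod 37. 32⁻¹ ≡ 22 (mod 37) since 32·22 = 704 ≡ 1, so λ ≡ 11.
  x = λ² - 17 - 12 = 121 - 29 ≡ 18; y = λ·(17 - 18) - 4 ≡ 22. → (18, 22)
4Q: (18, 22) + (12, 23). λ = (23 - 22)/(12 - 18) ≡ 1/31 mod 37. 31⁻¹ ≡ 6 (mod 37) since 31·6 = 186 ≡ 1, so λ ≡ 6.
  x = λ² - 18 - 12 = 36 - 30 ≡ 6; y = λ·(18 - 6) - 22 ≡ 13. → (6, 13)
5Q: (6, 13) + (12, 23). λ = (23 - 13)/(12 - 6) ≡ 10/6 mod 37. 6⁻¹ ≡ 31 (mod 37) since 6·31 = 186 ≡ 1, so λ ≡ 14.
  x = λ² - 6 - 12 = 196 - 18 ≡ 30; y = λ·(6 - 30) - 13 ≡ 21. → (30, 21)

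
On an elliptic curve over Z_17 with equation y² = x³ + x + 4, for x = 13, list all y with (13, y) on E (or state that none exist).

x³ + 1x + 4 = 2214 ≡ 4 (mod 17).
Square roots of 4 mod 17: 2 and 15 (since 2² = 4 ≡ 4).

2, 15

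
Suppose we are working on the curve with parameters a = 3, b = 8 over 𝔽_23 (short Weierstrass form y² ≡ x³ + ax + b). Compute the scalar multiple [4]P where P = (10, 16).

Double-and-add on 4 = (100)₂. Start with P = (10, 16) for the leading 1-bit.
double: tangent at (10, 16): λ = (3·10² + 3)/(2·16) ≡ 4/9. 9⁻¹ ≡ 18 (mod 23), so λ ≡ 4·18 ≡ 3.
  x = λ² - 10 - 10 = 9 - 20 ≡ 12; y = λ·(10 - 12) - 16 ≡ 1. → (12, 1)
double: tangent at (12, 1): λ = (3·12² + 3)/(2·1) ≡ 21/2. 2⁻¹ ≡ 12 (mod 23) since 2·12 = 24 ≡ 1, so λ ≡ 21·12 ≡ 22.
  x = λ² - 12 - 12 = 484 - 24 ≡ 0; y = λ·(12 - 0) - 1 ≡ 10. → (0, 10)

(0, 10)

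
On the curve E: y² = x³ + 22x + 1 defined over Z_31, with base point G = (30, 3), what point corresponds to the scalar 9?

(6, 15)

Double-and-add on 9 = (1001)₂. Start with G = (30, 3) for the leading 1-bit.
double: tangent at (30, 3): λ = (3·30² + 22)/(2·3) ≡ 25/6. 6⁻¹ ≡ 26 (mod 31), so λ ≡ 25·26 ≡ 30.
  x = λ² - 30 - 30 = 900 - 60 ≡ 3; y = λ·(30 - 3) - 3 ≡ 1. → (3, 1)
double: tangent at (3, 1): λ = (3·3² + 22)/(2·1) ≡ 18/2. 2⁻¹ ≡ 16 (mod 31), so λ ≡ 18·16 ≡ 9.
  x = λ² - 3 - 3 = 81 - 6 ≡ 13; y = λ·(3 - 13) - 1 ≡ 2. → (13, 2)
double: tangent at (13, 2): λ = (3·13² + 22)/(2·2) ≡ 2/4. 4⁻¹ ≡ 8 (mod 31), so λ ≡ 2·8 ≡ 16.
  x = λ² - 13 - 13 = 256 - 26 ≡ 13; y = λ·(13 - 13) - 2 ≡ 29. → (13, 29)
add G: (13, 29) + (30, 3). λ = (3 - 29)/(30 - 13) ≡ 5/17 mod 31. 17⁻¹ ≡ 11 (mod 31), so λ ≡ 24.
  x = λ² - 13 - 30 = 576 - 43 ≡ 6; y = λ·(13 - 6) - 29 ≡ 15. → (6, 15)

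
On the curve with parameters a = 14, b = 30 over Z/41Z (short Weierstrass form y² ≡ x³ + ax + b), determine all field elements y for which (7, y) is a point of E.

x³ + 14x + 30 = 471 ≡ 20 (mod 41).
Square roots of 20 mod 41: 15 and 26 (since 15² = 225 ≡ 20).

15, 26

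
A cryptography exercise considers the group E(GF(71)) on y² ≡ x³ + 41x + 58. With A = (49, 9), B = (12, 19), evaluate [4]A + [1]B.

First 4A:
Double-and-add on 4 = (100)₂. Start with A = (49, 9) for the leading 1-bit.
double: tangent at (49, 9): λ = (3·49² + 41)/(2·9) ≡ 2/18. 18⁻¹ ≡ 4 (mod 71), so λ ≡ 2·4 ≡ 8.
  x = λ² - 49 - 49 = 64 - 98 ≡ 37; y = λ·(49 - 37) - 9 ≡ 16. → (37, 16)
double: tangent at (37, 16): λ = (3·37² + 41)/(2·16) ≡ 30/32. 32⁻¹ ≡ 20 (mod 71), so λ ≡ 30·20 ≡ 32.
  x = λ² - 37 - 37 = 1024 - 74 ≡ 27; y = λ·(37 - 27) - 16 ≡ 20. → (27, 20)
4A = (27, 20).
Finally 4A + B:
(27, 20) + (12, 19). λ = (19 - 20)/(12 - 27) ≡ 70/56 mod 71. 56⁻¹ ≡ 52 (mod 71), so λ ≡ 19.
  x = λ² - 27 - 12 = 361 - 39 ≡ 38; y = λ·(27 - 38) - 20 ≡ 55. → (38, 55)

(38, 55)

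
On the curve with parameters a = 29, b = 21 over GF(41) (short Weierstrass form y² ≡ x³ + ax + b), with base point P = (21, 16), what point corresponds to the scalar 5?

Repeated addition: build up to 5P.
2P: tangent at (21, 16): λ = (3·21² + 29)/(2·16) ≡ 40/32. 32⁻¹ ≡ 9 (mod 41) since 32·9 = 288 ≡ 1, so λ ≡ 40·9 ≡ 32.
  x = λ² - 21 - 21 = 1024 - 42 ≡ 39; y = λ·(21 - 39) - 16 ≡ 23. → (39, 23)
3P: (39, 23) + (21, 16). λ = (16 - 23)/(21 - 39) ≡ 34/23 mod 41. 23⁻¹ ≡ 25 (mod 41) since 23·25 = 575 ≡ 1, so λ ≡ 30.
  x = λ² - 39 - 21 = 900 - 60 ≡ 20; y = λ·(39 - 20) - 23 ≡ 14. → (20, 14)
4P: (20, 14) + (21, 16). λ = (16 - 14)/(21 - 20) ≡ 2/1 mod 41. 1⁻¹ ≡ 1 (mod 41), so λ ≡ 2.
  x = λ² - 20 - 21 = 4 - 41 ≡ 4; y = λ·(20 - 4) - 14 ≡ 18. → (4, 18)
5P: (4, 18) + (21, 16). λ = (16 - 18)/(21 - 4) ≡ 39/17 mod 41. 17⁻¹ ≡ 29 (mod 41), so λ ≡ 24.
  x = λ² - 4 - 21 = 576 - 25 ≡ 18; y = λ·(4 - 18) - 18 ≡ 15. → (18, 15)

(18, 15)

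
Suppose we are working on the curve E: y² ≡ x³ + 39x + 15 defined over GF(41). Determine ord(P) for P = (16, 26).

2P: tangent at (16, 26): λ = (3·16² + 39)/(2·26) ≡ 28/11. 11⁻¹ ≡ 15 (mod 41), so λ ≡ 28·15 ≡ 10.
  x = λ² - 16 - 16 = 100 - 32 ≡ 27; y = λ·(16 - 27) - 26 ≡ 28. → (27, 28)
3P: (27, 28) + (16, 26). λ = (26 - 28)/(16 - 27) ≡ 39/30 mod 41. 30⁻¹ ≡ 26 (mod 41) since 30·26 = 780 ≡ 1, so λ ≡ 30.
  x = λ² - 27 - 16 = 900 - 43 ≡ 37; y = λ·(27 - 37) - 28 ≡ 0. → (37, 0)
4P: (37, 0) + (16, 26). λ = (26 - 0)/(16 - 37) ≡ 26/20 mod 41. 20⁻¹ ≡ 39 (mod 41), so λ ≡ 30.
  x = λ² - 37 - 16 = 900 - 53 ≡ 27; y = λ·(37 - 27) - 0 ≡ 13. → (27, 13)
5P: (27, 13) + (16, 26). λ = (26 - 13)/(16 - 27) ≡ 13/30 mod 41. 30⁻¹ ≡ 26 (mod 41) since 30·26 = 780 ≡ 1, so λ ≡ 10.
  x = λ² - 27 - 16 = 100 - 43 ≡ 16; y = λ·(27 - 16) - 13 ≡ 15. → (16, 15)
6P: (16, 15) + (16, 26): same x and y₁ ≡ -y₂, so the sum is O.
6P = O, so the order is 6.

6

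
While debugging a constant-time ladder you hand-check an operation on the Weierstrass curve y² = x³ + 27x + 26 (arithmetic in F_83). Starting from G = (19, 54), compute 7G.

Double-and-add on 7 = (111)₂. Start with G = (19, 54) for the leading 1-bit.
double: tangent at (19, 54): λ = (3·19² + 27)/(2·54) ≡ 31/25. 25⁻¹ ≡ 10 (mod 83), so λ ≡ 31·10 ≡ 61.
  x = λ² - 19 - 19 = 3721 - 38 ≡ 31; y = λ·(19 - 31) - 54 ≡ 44. → (31, 44)
add G: (31, 44) + (19, 54). λ = (54 - 44)/(19 - 31) ≡ 10/71 mod 83. 71⁻¹ ≡ 76 (mod 83), so λ ≡ 13.
  x = λ² - 31 - 19 = 169 - 50 ≡ 36; y = λ·(31 - 36) - 44 ≡ 57. → (36, 57)
double: tangent at (36, 57): λ = (3·36² + 27)/(2·57) ≡ 14/31. 31⁻¹ ≡ 75 (mod 83), so λ ≡ 14·75 ≡ 54.
  x = λ² - 36 - 36 = 2916 - 72 ≡ 22; y = λ·(36 - 22) - 57 ≡ 35. → (22, 35)
add G: (22, 35) + (19, 54). λ = (54 - 35)/(19 - 22) ≡ 19/80 mod 83. 80⁻¹ ≡ 55 (mod 83) since 80·55 = 4400 ≡ 1, so λ ≡ 49.
  x = λ² - 22 - 19 = 2401 - 41 ≡ 36; y = λ·(22 - 36) - 35 ≡ 26. → (36, 26)

(36, 26)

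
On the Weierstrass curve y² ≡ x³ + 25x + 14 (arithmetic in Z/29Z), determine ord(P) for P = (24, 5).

8

2P: tangent at (24, 5): λ = (3·24² + 25)/(2·5) ≡ 13/10. 10⁻¹ ≡ 3 (mod 29), so λ ≡ 13·3 ≡ 10.
  x = λ² - 24 - 24 = 100 - 48 ≡ 23; y = λ·(24 - 23) - 5 ≡ 5. → (23, 5)
3P: (23, 5) + (24, 5). λ = (5 - 5)/(24 - 23) ≡ 0/1 mod 29. 1⁻¹ ≡ 1 (mod 29) since 1·1 = 1 ≡ 1, so λ ≡ 0.
  x = λ² - 23 - 24 = 0 - 47 ≡ 11; y = λ·(23 - 11) - 5 ≡ 24. → (11, 24)
4P: (11, 24) + (24, 5). λ = (5 - 24)/(24 - 11) ≡ 10/13 mod 29. 13⁻¹ ≡ 9 (mod 29), so λ ≡ 3.
  x = λ² - 11 - 24 = 9 - 35 ≡ 3; y = λ·(11 - 3) - 24 ≡ 0. → (3, 0)
5P: (3, 0) + (24, 5). λ = (5 - 0)/(24 - 3) ≡ 5/21 mod 29. 21⁻¹ ≡ 18 (mod 29), so λ ≡ 3.
  x = λ² - 3 - 24 = 9 - 27 ≡ 11; y = λ·(3 - 11) - 0 ≡ 5. → (11, 5)
6P: (11, 5) + (24, 5). λ = (5 - 5)/(24 - 11) ≡ 0/13 mod 29. 13⁻¹ ≡ 9 (mod 29) since 13·9 = 117 ≡ 1, so λ ≡ 0.
  x = λ² - 11 - 24 = 0 - 35 ≡ 23; y = λ·(11 - 23) - 5 ≡ 24. → (23, 24)
7P: (23, 24) + (24, 5). λ = (5 - 24)/(24 - 23) ≡ 10/1 mod 29. 1⁻¹ ≡ 1 (mod 29), so λ ≡ 10.
  x = λ² - 23 - 24 = 100 - 47 ≡ 24; y = λ·(23 - 24) - 24 ≡ 24. → (24, 24)
8P: (24, 24) + (24, 5): same x and y₁ ≡ -y₂, so the sum is O.
8P = O, so the order is 8.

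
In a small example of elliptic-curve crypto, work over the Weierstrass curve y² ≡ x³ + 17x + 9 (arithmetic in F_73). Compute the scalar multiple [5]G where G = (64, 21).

(61, 62)

Repeated addition: build up to 5G.
2G: tangent at (64, 21): λ = (3·64² + 17)/(2·21) ≡ 41/42. 42⁻¹ ≡ 40 (mod 73) since 42·40 = 1680 ≡ 1, so λ ≡ 41·40 ≡ 34.
  x = λ² - 64 - 64 = 1156 - 128 ≡ 6; y = λ·(64 - 6) - 21 ≡ 53. → (6, 53)
3G: (6, 53) + (64, 21). λ = (21 - 53)/(64 - 6) ≡ 41/58 mod 73. 58⁻¹ ≡ 34 (mod 73), so λ ≡ 7.
  x = λ² - 6 - 64 = 49 - 70 ≡ 52; y = λ·(6 - 52) - 53 ≡ 63. → (52, 63)
4G: (52, 63) + (64, 21). λ = (21 - 63)/(64 - 52) ≡ 31/12 mod 73. 12⁻¹ ≡ 67 (mod 73), so λ ≡ 33.
  x = λ² - 52 - 64 = 1089 - 116 ≡ 24; y = λ·(52 - 24) - 63 ≡ 58. → (24, 58)
5G: (24, 58) + (64, 21). λ = (21 - 58)/(64 - 24) ≡ 36/40 mod 73. 40⁻¹ ≡ 42 (mod 73) since 40·42 = 1680 ≡ 1, so λ ≡ 52.
  x = λ² - 24 - 64 = 2704 - 88 ≡ 61; y = λ·(24 - 61) - 58 ≡ 62. → (61, 62)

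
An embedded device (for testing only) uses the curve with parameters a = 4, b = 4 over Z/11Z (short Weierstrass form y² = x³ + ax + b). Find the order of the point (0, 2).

11

2P: tangent at (0, 2): λ = (3·0² + 4)/(2·2) ≡ 4/4. 4⁻¹ ≡ 3 (mod 11), so λ ≡ 4·3 ≡ 1.
  x = λ² - 0 - 0 = 1 - 0 ≡ 1; y = λ·(0 - 1) - 2 ≡ 8. → (1, 8)
3P: (1, 8) + (0, 2). λ = (2 - 8)/(0 - 1) ≡ 5/10 mod 11. 10⁻¹ ≡ 10 (mod 11), so λ ≡ 6.
  x = λ² - 1 - 0 = 36 - 1 ≡ 2; y = λ·(1 - 2) - 8 ≡ 8. → (2, 8)
4P: (2, 8) + (0, 2). λ = (2 - 8)/(0 - 2) ≡ 5/9 mod 11. 9⁻¹ ≡ 5 (mod 11), so λ ≡ 3.
  x = λ² - 2 - 0 = 9 - 2 ≡ 7; y = λ·(2 - 7) - 8 ≡ 10. → (7, 10)
5P: (7, 10) + (0, 2). λ = (2 - 10)/(0 - 7) ≡ 3/4 mod 11. 4⁻¹ ≡ 3 (mod 11), so λ ≡ 9.
  x = λ² - 7 - 0 = 81 - 7 ≡ 8; y = λ·(7 - 8) - 10 ≡ 3. → (8, 3)
6P: (8, 3) + (0, 2). λ = (2 - 3)/(0 - 8) ≡ 10/3 mod 11. 3⁻¹ ≡ 4 (mod 11) since 3·4 = 12 ≡ 1, so λ ≡ 7.
  x = λ² - 8 - 0 = 49 - 8 ≡ 8; y = λ·(8 - 8) - 3 ≡ 8. → (8, 8)
7P: (8, 8) + (0, 2). λ = (2 - 8)/(0 - 8) ≡ 5/3 mod 11. 3⁻¹ ≡ 4 (mod 11), so λ ≡ 9.
  x = λ² - 8 - 0 = 81 - 8 ≡ 7; y = λ·(8 - 7) - 8 ≡ 1. → (7, 1)
8P: (7, 1) + (0, 2). λ = (2 - 1)/(0 - 7) ≡ 1/4 mod 11. 4⁻¹ ≡ 3 (mod 11) since 4·3 = 12 ≡ 1, so λ ≡ 3.
  x = λ² - 7 - 0 = 9 - 7 ≡ 2; y = λ·(7 - 2) - 1 ≡ 3. → (2, 3)
9P: (2, 3) + (0, 2). λ = (2 - 3)/(0 - 2) ≡ 10/9 mod 11. 9⁻¹ ≡ 5 (mod 11), so λ ≡ 6.
  x = λ² - 2 - 0 = 36 - 2 ≡ 1; y = λ·(2 - 1) - 3 ≡ 3. → (1, 3)
10P: (1, 3) + (0, 2). λ = (2 - 3)/(0 - 1) ≡ 10/10 mod 11. 10⁻¹ ≡ 10 (mod 11) since 10·10 = 100 ≡ 1, so λ ≡ 1.
  x = λ² - 1 - 0 = 1 - 1 ≡ 0; y = λ·(1 - 0) - 3 ≡ 9. → (0, 9)
11P: (0, 9) + (0, 2): same x and y₁ ≡ -y₂, so the sum is O.
11P = O, so the order is 11.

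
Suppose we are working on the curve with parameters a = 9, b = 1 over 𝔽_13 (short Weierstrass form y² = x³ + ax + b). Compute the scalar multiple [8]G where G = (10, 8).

Repeated addition: build up to 8G.
2G: tangent at (10, 8): λ = (3·10² + 9)/(2·8) ≡ 10/3. 3⁻¹ ≡ 9 (mod 13), so λ ≡ 10·9 ≡ 12.
  x = λ² - 10 - 10 = 144 - 20 ≡ 7; y = λ·(10 - 7) - 8 ≡ 2. → (7, 2)
3G: (7, 2) + (10, 8). λ = (8 - 2)/(10 - 7) ≡ 6/3 mod 13. 3⁻¹ ≡ 9 (mod 13), so λ ≡ 2.
  x = λ² - 7 - 10 = 4 - 17 ≡ 0; y = λ·(7 - 0) - 2 ≡ 12. → (0, 12)
4G: (0, 12) + (10, 8). λ = (8 - 12)/(10 - 0) ≡ 9/10 mod 13. 10⁻¹ ≡ 4 (mod 13) since 10·4 = 40 ≡ 1, so λ ≡ 10.
  x = λ² - 0 - 10 = 100 - 10 ≡ 12; y = λ·(0 - 12) - 12 ≡ 11. → (12, 11)
5G: (12, 11) + (10, 8). λ = (8 - 11)/(10 - 12) ≡ 10/11 mod 13. 11⁻¹ ≡ 6 (mod 13), so λ ≡ 8.
  x = λ² - 12 - 10 = 64 - 22 ≡ 3; y = λ·(12 - 3) - 11 ≡ 9. → (3, 9)
6G: (3, 9) + (10, 8). λ = (8 - 9)/(10 - 3) ≡ 12/7 mod 13. 7⁻¹ ≡ 2 (mod 13), so λ ≡ 11.
  x = λ² - 3 - 10 = 121 - 13 ≡ 4; y = λ·(3 - 4) - 9 ≡ 6. → (4, 6)
7G: (4, 6) + (10, 8). λ = (8 - 6)/(10 - 4) ≡ 2/6 mod 13. 6⁻¹ ≡ 11 (mod 13) since 6·11 = 66 ≡ 1, so λ ≡ 9.
  x = λ² - 4 - 10 = 81 - 14 ≡ 2; y = λ·(4 - 2) - 6 ≡ 12. → (2, 12)
8G: (2, 12) + (10, 8). λ = (8 - 12)/(10 - 2) ≡ 9/8 mod 13. 8⁻¹ ≡ 5 (mod 13), so λ ≡ 6.
  x = λ² - 2 - 10 = 36 - 12 ≡ 11; y = λ·(2 - 11) - 12 ≡ 12. → (11, 12)

(11, 12)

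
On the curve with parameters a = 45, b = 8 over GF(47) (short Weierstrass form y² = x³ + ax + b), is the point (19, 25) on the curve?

yes

y² = 25² ≡ 14; x³ + 45x + 8 = 7722 ≡ 14 (mod 47). 14 = 14.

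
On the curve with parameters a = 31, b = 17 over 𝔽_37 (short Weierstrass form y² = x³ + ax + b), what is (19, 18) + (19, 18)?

tangent at (19, 18): λ = (3·19² + 31)/(2·18) ≡ 4/36. 36⁻¹ ≡ 36 (mod 37), so λ ≡ 4·36 ≡ 33.
  x = λ² - 19 - 19 = 1089 - 38 ≡ 15; y = λ·(19 - 15) - 18 ≡ 3. → (15, 3)

(15, 3)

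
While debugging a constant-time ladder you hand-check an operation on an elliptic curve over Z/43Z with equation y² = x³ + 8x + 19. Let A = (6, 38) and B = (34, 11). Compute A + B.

(20, 40)

(6, 38) + (34, 11). λ = (11 - 38)/(34 - 6) ≡ 16/28 mod 43. 28⁻¹ ≡ 20 (mod 43) since 28·20 = 560 ≡ 1, so λ ≡ 19.
  x = λ² - 6 - 34 = 361 - 40 ≡ 20; y = λ·(6 - 20) - 38 ≡ 40. → (20, 40)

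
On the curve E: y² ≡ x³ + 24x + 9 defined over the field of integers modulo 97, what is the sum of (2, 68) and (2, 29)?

The two points share x = 2 and their y-coordinates satisfy 68 + 29 ≡ 0 (mod 97), so they are inverses. Their sum is ∞.

O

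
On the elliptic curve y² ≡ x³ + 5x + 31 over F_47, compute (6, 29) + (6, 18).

O

The two points share x = 6 and their y-coordinates satisfy 29 + 18 ≡ 0 (mod 47), so they are inverses. Their sum is ∞.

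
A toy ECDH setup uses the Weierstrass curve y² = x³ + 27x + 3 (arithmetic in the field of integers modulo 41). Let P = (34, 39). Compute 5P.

(24, 17)

Double-and-add on 5 = (101)₂. Start with P = (34, 39) for the leading 1-bit.
double: tangent at (34, 39): λ = (3·34² + 27)/(2·39) ≡ 10/37. 37⁻¹ ≡ 10 (mod 41) since 37·10 = 370 ≡ 1, so λ ≡ 10·10 ≡ 18.
  x = λ² - 34 - 34 = 324 - 68 ≡ 10; y = λ·(34 - 10) - 39 ≡ 24. → (10, 24)
double: tangent at (10, 24): λ = (3·10² + 27)/(2·24) ≡ 40/7. 7⁻¹ ≡ 6 (mod 41), so λ ≡ 40·6 ≡ 35.
  x = λ² - 10 - 10 = 1225 - 20 ≡ 16; y = λ·(10 - 16) - 24 ≡ 12. → (16, 12)
add P: (16, 12) + (34, 39). λ = (39 - 12)/(34 - 16) ≡ 27/18 mod 41. 18⁻¹ ≡ 16 (mod 41), so λ ≡ 22.
  x = λ² - 16 - 34 = 484 - 50 ≡ 24; y = λ·(16 - 24) - 12 ≡ 17. → (24, 17)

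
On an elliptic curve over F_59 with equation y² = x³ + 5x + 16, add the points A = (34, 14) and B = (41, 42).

(34, 14) + (41, 42). λ = (42 - 14)/(41 - 34) ≡ 28/7 mod 59. 7⁻¹ ≡ 17 (mod 59) since 7·17 = 119 ≡ 1, so λ ≡ 4.
  x = λ² - 34 - 41 = 16 - 75 ≡ 0; y = λ·(34 - 0) - 14 ≡ 4. → (0, 4)

(0, 4)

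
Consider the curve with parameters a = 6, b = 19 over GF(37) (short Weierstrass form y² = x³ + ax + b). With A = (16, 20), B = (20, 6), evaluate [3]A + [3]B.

O

First 3A:
Repeated addition: build up to 3A.
2A: tangent at (16, 20): λ = (3·16² + 6)/(2·20) ≡ 34/3. 3⁻¹ ≡ 25 (mod 37), so λ ≡ 34·25 ≡ 36.
  x = λ² - 16 - 16 = 1296 - 32 ≡ 6; y = λ·(16 - 6) - 20 ≡ 7. → (6, 7)
3A: (6, 7) + (16, 20). λ = (20 - 7)/(16 - 6) ≡ 13/10 mod 37. 10⁻¹ ≡ 26 (mod 37), so λ ≡ 5.
  x = λ² - 6 - 16 = 25 - 22 ≡ 3; y = λ·(6 - 3) - 7 ≡ 8. → (3, 8)
3A = (3, 8).
Next 3B:
Repeated addition: build up to 3B.
2B: tangent at (20, 6): λ = (3·20² + 6)/(2·6) ≡ 22/12. 12⁻¹ ≡ 34 (mod 37) since 12·34 = 408 ≡ 1, so λ ≡ 22·34 ≡ 8.
  x = λ² - 20 - 20 = 64 - 40 ≡ 24; y = λ·(20 - 24) - 6 ≡ 36. → (24, 36)
3B: (24, 36) + (20, 6). λ = (6 - 36)/(20 - 24) ≡ 7/33 mod 37. 33⁻¹ ≡ 9 (mod 37) since 33·9 = 297 ≡ 1, so λ ≡ 26.
  x = λ² - 24 - 20 = 676 - 44 ≡ 3; y = λ·(24 - 3) - 36 ≡ 29. → (3, 29)
3B = (3, 29).
Finally 3A + 3B:
(3, 8) + (3, 29): same x and y₁ ≡ -y₂, so the sum is O.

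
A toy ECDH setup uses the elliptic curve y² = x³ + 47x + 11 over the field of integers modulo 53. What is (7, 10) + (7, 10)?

tangent at (7, 10): λ = (3·7² + 47)/(2·10) ≡ 35/20. 20⁻¹ ≡ 8 (mod 53) since 20·8 = 160 ≡ 1, so λ ≡ 35·8 ≡ 15.
  x = λ² - 7 - 7 = 225 - 14 ≡ 52; y = λ·(7 - 52) - 10 ≡ 4. → (52, 4)

(52, 4)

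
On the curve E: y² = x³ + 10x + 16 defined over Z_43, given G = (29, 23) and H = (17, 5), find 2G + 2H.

(29, 20)

First 2G:
Repeated addition: build up to 2G.
2G: tangent at (29, 23): λ = (3·29² + 10)/(2·23) ≡ 39/3. 3⁻¹ ≡ 29 (mod 43) since 3·29 = 87 ≡ 1, so λ ≡ 39·29 ≡ 13.
  x = λ² - 29 - 29 = 169 - 58 ≡ 25; y = λ·(29 - 25) - 23 ≡ 29. → (25, 29)
2G = (25, 29).
Next 2H:
Repeated addition: build up to 2H.
2H: tangent at (17, 5): λ = (3·17² + 10)/(2·5) ≡ 17/10. 10⁻¹ ≡ 13 (mod 43) since 10·13 = 130 ≡ 1, so λ ≡ 17·13 ≡ 6.
  x = λ² - 17 - 17 = 36 - 34 ≡ 2; y = λ·(17 - 2) - 5 ≡ 42. → (2, 42)
2H = (2, 42).
Finally 2G + 2H:
(25, 29) + (2, 42). λ = (42 - 29)/(2 - 25) ≡ 13/20 mod 43. 20⁻¹ ≡ 28 (mod 43) since 20·28 = 560 ≡ 1, so λ ≡ 20.
  x = λ² - 25 - 2 = 400 - 27 ≡ 29; y = λ·(25 - 29) - 29 ≡ 20. → (29, 20)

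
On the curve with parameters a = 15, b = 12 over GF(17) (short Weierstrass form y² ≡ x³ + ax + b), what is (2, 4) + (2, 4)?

tangent at (2, 4): λ = (3·2² + 15)/(2·4) ≡ 10/8. 8⁻¹ ≡ 15 (mod 17), so λ ≡ 10·15 ≡ 14.
  x = λ² - 2 - 2 = 196 - 4 ≡ 5; y = λ·(2 - 5) - 4 ≡ 5. → (5, 5)

(5, 5)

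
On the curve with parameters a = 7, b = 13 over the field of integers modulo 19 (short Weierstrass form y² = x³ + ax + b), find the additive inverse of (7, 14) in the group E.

(7, 5)

-(7, 14) = (7, -14 mod 19) = (7, 5).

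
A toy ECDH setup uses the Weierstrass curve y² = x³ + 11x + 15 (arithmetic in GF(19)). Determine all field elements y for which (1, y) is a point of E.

x³ + 11x + 15 = 27 ≡ 8 (mod 19).
8 is a non-residue mod 19; no y exists.

none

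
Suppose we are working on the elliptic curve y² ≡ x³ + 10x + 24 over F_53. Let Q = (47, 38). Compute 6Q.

(19, 17)

Double-and-add on 6 = (110)₂. Start with Q = (47, 38) for the leading 1-bit.
double: tangent at (47, 38): λ = (3·47² + 10)/(2·38) ≡ 12/23. 23⁻¹ ≡ 30 (mod 53) since 23·30 = 690 ≡ 1, so λ ≡ 12·30 ≡ 42.
  x = λ² - 47 - 47 = 1764 - 94 ≡ 27; y = λ·(47 - 27) - 38 ≡ 7. → (27, 7)
add Q: (27, 7) + (47, 38). λ = (38 - 7)/(47 - 27) ≡ 31/20 mod 53. 20⁻¹ ≡ 8 (mod 53) since 20·8 = 160 ≡ 1, so λ ≡ 36.
  x = λ² - 27 - 47 = 1296 - 74 ≡ 3; y = λ·(27 - 3) - 7 ≡ 9. → (3, 9)
double: tangent at (3, 9): λ = (3·3² + 10)/(2·9) ≡ 37/18. 18⁻¹ ≡ 3 (mod 53) since 18·3 = 54 ≡ 1, so λ ≡ 37·3 ≡ 5.
  x = λ² - 3 - 3 = 25 - 6 ≡ 19; y = λ·(3 - 19) - 9 ≡ 17. → (19, 17)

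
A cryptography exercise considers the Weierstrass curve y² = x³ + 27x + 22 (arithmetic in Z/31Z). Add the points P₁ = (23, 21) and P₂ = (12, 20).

(6, 20)

(23, 21) + (12, 20). λ = (20 - 21)/(12 - 23) ≡ 30/20 mod 31. 20⁻¹ ≡ 14 (mod 31), so λ ≡ 17.
  x = λ² - 23 - 12 = 289 - 35 ≡ 6; y = λ·(23 - 6) - 21 ≡ 20. → (6, 20)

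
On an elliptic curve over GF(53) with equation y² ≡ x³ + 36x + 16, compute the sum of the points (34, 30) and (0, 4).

(34, 30) + (0, 4). λ = (4 - 30)/(0 - 34) ≡ 27/19 mod 53. 19⁻¹ ≡ 14 (mod 53) since 19·14 = 266 ≡ 1, so λ ≡ 7.
  x = λ² - 34 - 0 = 49 - 34 ≡ 15; y = λ·(34 - 15) - 30 ≡ 50. → (15, 50)

(15, 50)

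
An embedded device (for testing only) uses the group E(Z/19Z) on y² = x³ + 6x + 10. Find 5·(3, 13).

Write P = (3, 13).
Repeated addition: build up to 5P.
2P: tangent at (3, 13): λ = (3·3² + 6)/(2·13) ≡ 14/7. 7⁻¹ ≡ 11 (mod 19), so λ ≡ 14·11 ≡ 2.
  x = λ² - 3 - 3 = 4 - 6 ≡ 17; y = λ·(3 - 17) - 13 ≡ 16. → (17, 16)
3P: (17, 16) + (3, 13). λ = (13 - 16)/(3 - 17) ≡ 16/5 mod 19. 5⁻¹ ≡ 4 (mod 19) since 5·4 = 20 ≡ 1, so λ ≡ 7.
  x = λ² - 17 - 3 = 49 - 20 ≡ 10; y = λ·(17 - 10) - 16 ≡ 14. → (10, 14)
4P: (10, 14) + (3, 13). λ = (13 - 14)/(3 - 10) ≡ 18/12 mod 19. 12⁻¹ ≡ 8 (mod 19) since 12·8 = 96 ≡ 1, so λ ≡ 11.
  x = λ² - 10 - 3 = 121 - 13 ≡ 13; y = λ·(10 - 13) - 14 ≡ 10. → (13, 10)
5P: (13, 10) + (3, 13). λ = (13 - 10)/(3 - 13) ≡ 3/9 mod 19. 9⁻¹ ≡ 17 (mod 19), so λ ≡ 13.
  x = λ² - 13 - 3 = 169 - 16 ≡ 1; y = λ·(13 - 1) - 10 ≡ 13. → (1, 13)

(1, 13)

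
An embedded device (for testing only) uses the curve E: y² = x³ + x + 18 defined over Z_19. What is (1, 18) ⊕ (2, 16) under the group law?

(1, 1)

(1, 18) + (2, 16). λ = (16 - 18)/(2 - 1) ≡ 17/1 mod 19. 1⁻¹ ≡ 1 (mod 19), so λ ≡ 17.
  x = λ² - 1 - 2 = 289 - 3 ≡ 1; y = λ·(1 - 1) - 18 ≡ 1. → (1, 1)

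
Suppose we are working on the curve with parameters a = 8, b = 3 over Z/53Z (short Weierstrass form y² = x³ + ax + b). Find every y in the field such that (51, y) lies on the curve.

x³ + 8x + 3 = 133062 ≡ 32 (mod 53).
32 is a non-residue mod 53; no y exists.

none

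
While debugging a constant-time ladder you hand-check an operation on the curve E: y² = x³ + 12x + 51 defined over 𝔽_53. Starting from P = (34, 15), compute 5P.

(16, 29)

Repeated addition: build up to 5P.
2P: tangent at (34, 15): λ = (3·34² + 12)/(2·15) ≡ 35/30. 30⁻¹ ≡ 23 (mod 53), so λ ≡ 35·23 ≡ 10.
  x = λ² - 34 - 34 = 100 - 68 ≡ 32; y = λ·(34 - 32) - 15 ≡ 5. → (32, 5)
3P: (32, 5) + (34, 15). λ = (15 - 5)/(34 - 32) ≡ 10/2 mod 53. 2⁻¹ ≡ 27 (mod 53), so λ ≡ 5.
  x = λ² - 32 - 34 = 25 - 66 ≡ 12; y = λ·(32 - 12) - 5 ≡ 42. → (12, 42)
4P: (12, 42) + (34, 15). λ = (15 - 42)/(34 - 12) ≡ 26/22 mod 53. 22⁻¹ ≡ 41 (mod 53), so λ ≡ 6.
  x = λ² - 12 - 34 = 36 - 46 ≡ 43; y = λ·(12 - 43) - 42 ≡ 37. → (43, 37)
5P: (43, 37) + (34, 15). λ = (15 - 37)/(34 - 43) ≡ 31/44 mod 53. 44⁻¹ ≡ 47 (mod 53), so λ ≡ 26.
  x = λ² - 43 - 34 = 676 - 77 ≡ 16; y = λ·(43 - 16) - 37 ≡ 29. → (16, 29)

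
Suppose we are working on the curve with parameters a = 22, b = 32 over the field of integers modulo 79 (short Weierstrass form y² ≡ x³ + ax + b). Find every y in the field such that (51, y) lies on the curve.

none

x³ + 22x + 32 = 133805 ≡ 58 (mod 79).
58 is a non-residue mod 79; no y exists.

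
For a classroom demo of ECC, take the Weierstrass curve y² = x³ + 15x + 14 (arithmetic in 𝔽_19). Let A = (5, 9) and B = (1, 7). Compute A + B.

(18, 13)

(5, 9) + (1, 7). λ = (7 - 9)/(1 - 5) ≡ 17/15 mod 19. 15⁻¹ ≡ 14 (mod 19) since 15·14 = 210 ≡ 1, so λ ≡ 10.
  x = λ² - 5 - 1 = 100 - 6 ≡ 18; y = λ·(5 - 18) - 9 ≡ 13. → (18, 13)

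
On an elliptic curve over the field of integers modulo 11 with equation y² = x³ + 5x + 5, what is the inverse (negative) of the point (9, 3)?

(9, 8)

-(9, 3) = (9, -3 mod 11) = (9, 8).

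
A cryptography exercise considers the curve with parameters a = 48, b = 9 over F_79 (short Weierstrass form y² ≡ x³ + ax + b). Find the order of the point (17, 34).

2P: tangent at (17, 34): λ = (3·17² + 48)/(2·34) ≡ 46/68. 68⁻¹ ≡ 43 (mod 79) since 68·43 = 2924 ≡ 1, so λ ≡ 46·43 ≡ 3.
  x = λ² - 17 - 17 = 9 - 34 ≡ 54; y = λ·(17 - 54) - 34 ≡ 13. → (54, 13)
3P: (54, 13) + (17, 34). λ = (34 - 13)/(17 - 54) ≡ 21/42 mod 79. 42⁻¹ ≡ 32 (mod 79), so λ ≡ 40.
  x = λ² - 54 - 17 = 1600 - 71 ≡ 28; y = λ·(54 - 28) - 13 ≡ 0. → (28, 0)
4P: (28, 0) + (17, 34). λ = (34 - 0)/(17 - 28) ≡ 34/68 mod 79. 68⁻¹ ≡ 43 (mod 79), so λ ≡ 40.
  x = λ² - 28 - 17 = 1600 - 45 ≡ 54; y = λ·(28 - 54) - 0 ≡ 66. → (54, 66)
5P: (54, 66) + (17, 34). λ = (34 - 66)/(17 - 54) ≡ 47/42 mod 79. 42⁻¹ ≡ 32 (mod 79) since 42·32 = 1344 ≡ 1, so λ ≡ 3.
  x = λ² - 54 - 17 = 9 - 71 ≡ 17; y = λ·(54 - 17) - 66 ≡ 45. → (17, 45)
6P: (17, 45) + (17, 34): same x and y₁ ≡ -y₂, so the sum is ∞.
6P = ∞, so the order is 6.

6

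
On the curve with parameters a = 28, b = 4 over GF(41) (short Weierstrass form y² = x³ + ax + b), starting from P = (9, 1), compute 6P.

Repeated addition: build up to 6P.
2P: tangent at (9, 1): λ = (3·9² + 28)/(2·1) ≡ 25/2. 2⁻¹ ≡ 21 (mod 41) since 2·21 = 42 ≡ 1, so λ ≡ 25·21 ≡ 33.
  x = λ² - 9 - 9 = 1089 - 18 ≡ 5; y = λ·(9 - 5) - 1 ≡ 8. → (5, 8)
3P: (5, 8) + (9, 1). λ = (1 - 8)/(9 - 5) ≡ 34/4 mod 41. 4⁻¹ ≡ 31 (mod 41), so λ ≡ 29.
  x = λ² - 5 - 9 = 841 - 14 ≡ 7; y = λ·(5 - 7) - 8 ≡ 16. → (7, 16)
4P: (7, 16) + (9, 1). λ = (1 - 16)/(9 - 7) ≡ 26/2 mod 41. 2⁻¹ ≡ 21 (mod 41), so λ ≡ 13.
  x = λ² - 7 - 9 = 169 - 16 ≡ 30; y = λ·(7 - 30) - 16 ≡ 13. → (30, 13)
5P: (30, 13) + (9, 1). λ = (1 - 13)/(9 - 30) ≡ 29/20 mod 41. 20⁻¹ ≡ 39 (mod 41) since 20·39 = 780 ≡ 1, so λ ≡ 24.
  x = λ² - 30 - 9 = 576 - 39 ≡ 4; y = λ·(30 - 4) - 13 ≡ 37. → (4, 37)
6P: (4, 37) + (9, 1). λ = (1 - 37)/(9 - 4) ≡ 5/5 mod 41. 5⁻¹ ≡ 33 (mod 41), so λ ≡ 1.
  x = λ² - 4 - 9 = 1 - 13 ≡ 29; y = λ·(4 - 29) - 37 ≡ 20. → (29, 20)

(29, 20)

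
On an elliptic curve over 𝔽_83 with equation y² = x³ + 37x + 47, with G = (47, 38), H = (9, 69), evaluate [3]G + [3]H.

(35, 71)

First 3G:
Repeated addition: build up to 3G.
2G: tangent at (47, 38): λ = (3·47² + 37)/(2·38) ≡ 24/76. 76⁻¹ ≡ 71 (mod 83), so λ ≡ 24·71 ≡ 44.
  x = λ² - 47 - 47 = 1936 - 94 ≡ 16; y = λ·(47 - 16) - 38 ≡ 81. → (16, 81)
3G: (16, 81) + (47, 38). λ = (38 - 81)/(47 - 16) ≡ 40/31 mod 83. 31⁻¹ ≡ 75 (mod 83) since 31·75 = 2325 ≡ 1, so λ ≡ 12.
  x = λ² - 16 - 47 = 144 - 63 ≡ 81; y = λ·(16 - 81) - 81 ≡ 52. → (81, 52)
3G = (81, 52).
Next 3H:
Repeated addition: build up to 3H.
2H: tangent at (9, 69): λ = (3·9² + 37)/(2·69) ≡ 31/55. 55⁻¹ ≡ 80 (mod 83) since 55·80 = 4400 ≡ 1, so λ ≡ 31·80 ≡ 73.
  x = λ² - 9 - 9 = 5329 - 18 ≡ 82; y = λ·(9 - 82) - 69 ≡ 80. → (82, 80)
3H: (82, 80) + (9, 69). λ = (69 - 80)/(9 - 82) ≡ 72/10 mod 83. 10⁻¹ ≡ 25 (mod 83), so λ ≡ 57.
  x = λ² - 82 - 9 = 3249 - 91 ≡ 4; y = λ·(82 - 4) - 80 ≡ 50. → (4, 50)
3H = (4, 50).
Finally 3G + 3H:
(81, 52) + (4, 50). λ = (50 - 52)/(4 - 81) ≡ 81/6 mod 83. 6⁻¹ ≡ 14 (mod 83) since 6·14 = 84 ≡ 1, so λ ≡ 55.
  x = λ² - 81 - 4 = 3025 - 85 ≡ 35; y = λ·(81 - 35) - 52 ≡ 71. → (35, 71)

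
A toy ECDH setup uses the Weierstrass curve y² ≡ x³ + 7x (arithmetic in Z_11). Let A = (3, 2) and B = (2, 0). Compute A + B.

(10, 6)

(3, 2) + (2, 0). λ = (0 - 2)/(2 - 3) ≡ 9/10 mod 11. 10⁻¹ ≡ 10 (mod 11) since 10·10 = 100 ≡ 1, so λ ≡ 2.
  x = λ² - 3 - 2 = 4 - 5 ≡ 10; y = λ·(3 - 10) - 2 ≡ 6. → (10, 6)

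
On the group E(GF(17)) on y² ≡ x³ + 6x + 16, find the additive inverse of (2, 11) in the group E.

(2, 6)

-(2, 11) = (2, -11 mod 17) = (2, 6).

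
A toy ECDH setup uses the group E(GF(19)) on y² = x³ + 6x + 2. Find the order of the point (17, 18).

5

2P: tangent at (17, 18): λ = (3·17² + 6)/(2·18) ≡ 18/17. 17⁻¹ ≡ 9 (mod 19), so λ ≡ 18·9 ≡ 10.
  x = λ² - 17 - 17 = 100 - 34 ≡ 9; y = λ·(17 - 9) - 18 ≡ 5. → (9, 5)
3P: (9, 5) + (17, 18). λ = (18 - 5)/(17 - 9) ≡ 13/8 mod 19. 8⁻¹ ≡ 12 (mod 19), so λ ≡ 4.
  x = λ² - 9 - 17 = 16 - 26 ≡ 9; y = λ·(9 - 9) - 5 ≡ 14. → (9, 14)
4P: (9, 14) + (17, 18). λ = (18 - 14)/(17 - 9) ≡ 4/8 mod 19. 8⁻¹ ≡ 12 (mod 19) since 8·12 = 96 ≡ 1, so λ ≡ 10.
  x = λ² - 9 - 17 = 100 - 26 ≡ 17; y = λ·(9 - 17) - 14 ≡ 1. → (17, 1)
5P: (17, 1) + (17, 18): same x and y₁ ≡ -y₂, so the sum is O.
5P = O, so the order is 5.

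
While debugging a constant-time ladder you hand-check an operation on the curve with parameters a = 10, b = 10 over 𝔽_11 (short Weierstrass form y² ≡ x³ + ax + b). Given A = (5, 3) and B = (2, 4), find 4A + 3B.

(2, 4)

First 4A:
Double-and-add on 4 = (100)₂. Start with A = (5, 3) for the leading 1-bit.
double: tangent at (5, 3): λ = (3·5² + 10)/(2·3) ≡ 8/6. 6⁻¹ ≡ 2 (mod 11), so λ ≡ 8·2 ≡ 5.
  x = λ² - 5 - 5 = 25 - 10 ≡ 4; y = λ·(5 - 4) - 3 ≡ 2. → (4, 2)
double: tangent at (4, 2): λ = (3·4² + 10)/(2·2) ≡ 3/4. 4⁻¹ ≡ 3 (mod 11), so λ ≡ 3·3 ≡ 9.
  x = λ² - 4 - 4 = 81 - 8 ≡ 7; y = λ·(4 - 7) - 2 ≡ 4. → (7, 4)
4A = (7, 4).
Next 3B:
Repeated addition: build up to 3B.
2B: tangent at (2, 4): λ = (3·2² + 10)/(2·4) ≡ 0/8. 8⁻¹ ≡ 7 (mod 11) since 8·7 = 56 ≡ 1, so λ ≡ 0·7 ≡ 0.
  x = λ² - 2 - 2 = 0 - 4 ≡ 7; y = λ·(2 - 7) - 4 ≡ 7. → (7, 7)
3B: (7, 7) + (2, 4). λ = (4 - 7)/(2 - 7) ≡ 8/6 mod 11. 6⁻¹ ≡ 2 (mod 11), so λ ≡ 5.
  x = λ² - 7 - 2 = 25 - 9 ≡ 5; y = λ·(7 - 5) - 7 ≡ 3. → (5, 3)
3B = (5, 3).
Finally 4A + 3B:
(7, 4) + (5, 3). λ = (3 - 4)/(5 - 7) ≡ 10/9 mod 11. 9⁻¹ ≡ 5 (mod 11) since 9·5 = 45 ≡ 1, so λ ≡ 6.
  x = λ² - 7 - 5 = 36 - 12 ≡ 2; y = λ·(7 - 2) - 4 ≡ 4. → (2, 4)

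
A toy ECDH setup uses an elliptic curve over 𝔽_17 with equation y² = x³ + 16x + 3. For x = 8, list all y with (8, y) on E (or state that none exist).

none

x³ + 16x + 3 = 643 ≡ 14 (mod 17).
14 is a non-residue mod 17; no y exists.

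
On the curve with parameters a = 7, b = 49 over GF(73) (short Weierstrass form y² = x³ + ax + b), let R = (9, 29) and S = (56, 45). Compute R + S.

(9, 29) + (56, 45). λ = (45 - 29)/(56 - 9) ≡ 16/47 mod 73. 47⁻¹ ≡ 14 (mod 73) since 47·14 = 658 ≡ 1, so λ ≡ 5.
  x = λ² - 9 - 56 = 25 - 65 ≡ 33; y = λ·(9 - 33) - 29 ≡ 70. → (33, 70)

(33, 70)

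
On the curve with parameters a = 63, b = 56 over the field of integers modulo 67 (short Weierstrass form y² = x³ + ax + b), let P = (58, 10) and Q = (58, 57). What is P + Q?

The two points share x = 58 and their y-coordinates satisfy 10 + 57 ≡ 0 (mod 67), so they are inverses. Their sum is the point at infinity.

O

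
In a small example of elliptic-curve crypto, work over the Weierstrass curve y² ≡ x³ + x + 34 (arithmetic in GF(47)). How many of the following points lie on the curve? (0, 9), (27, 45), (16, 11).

(0, 9): 9² ≡ 34, rhs ≡ 34 → on.
(27, 45): 45² ≡ 4, rhs ≡ 4 → on.
(16, 11): 11² ≡ 27, rhs ≡ 10 → off.

2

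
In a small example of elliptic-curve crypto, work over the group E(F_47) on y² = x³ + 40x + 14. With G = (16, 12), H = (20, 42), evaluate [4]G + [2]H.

First 4G:
Double-and-add on 4 = (100)₂. Start with G = (16, 12) for the leading 1-bit.
double: tangent at (16, 12): λ = (3·16² + 40)/(2·12) ≡ 9/24. 24⁻¹ ≡ 2 (mod 47), so λ ≡ 9·2 ≡ 18.
  x = λ² - 16 - 16 = 324 - 32 ≡ 10; y = λ·(16 - 10) - 12 ≡ 2. → (10, 2)
double: tangent at (10, 2): λ = (3·10² + 40)/(2·2) ≡ 11/4. 4⁻¹ ≡ 12 (mod 47), so λ ≡ 11·12 ≡ 38.
  x = λ² - 10 - 10 = 1444 - 20 ≡ 14; y = λ·(10 - 14) - 2 ≡ 34. → (14, 34)
4G = (14, 34).
Next 2H:
Repeated addition: build up to 2H.
2H: tangent at (20, 42): λ = (3·20² + 40)/(2·42) ≡ 18/37. 37⁻¹ ≡ 14 (mod 47) since 37·14 = 518 ≡ 1, so λ ≡ 18·14 ≡ 17.
  x = λ² - 20 - 20 = 289 - 40 ≡ 14; y = λ·(20 - 14) - 42 ≡ 13. → (14, 13)
2H = (14, 13).
Finally 4G + 2H:
(14, 34) + (14, 13): same x and y₁ ≡ -y₂, so the sum is O.

O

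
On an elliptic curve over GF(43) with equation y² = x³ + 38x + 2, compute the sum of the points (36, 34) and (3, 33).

(1, 27)

(36, 34) + (3, 33). λ = (33 - 34)/(3 - 36) ≡ 42/10 mod 43. 10⁻¹ ≡ 13 (mod 43), so λ ≡ 30.
  x = λ² - 36 - 3 = 900 - 39 ≡ 1; y = λ·(36 - 1) - 34 ≡ 27. → (1, 27)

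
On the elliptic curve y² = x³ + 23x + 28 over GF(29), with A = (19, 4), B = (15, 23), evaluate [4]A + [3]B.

First 4A:
Repeated addition: build up to 4A.
2A: tangent at (19, 4): λ = (3·19² + 23)/(2·4) ≡ 4/8. 8⁻¹ ≡ 11 (mod 29) since 8·11 = 88 ≡ 1, so λ ≡ 4·11 ≡ 15.
  x = λ² - 19 - 19 = 225 - 38 ≡ 13; y = λ·(19 - 13) - 4 ≡ 28. → (13, 28)
3A: (13, 28) + (19, 4). λ = (4 - 28)/(19 - 13) ≡ 5/6 mod 29. 6⁻¹ ≡ 5 (mod 29), so λ ≡ 25.
  x = λ² - 13 - 19 = 625 - 32 ≡ 13; y = λ·(13 - 13) - 28 ≡ 1. → (13, 1)
4A: (13, 1) + (19, 4). λ = (4 - 1)/(19 - 13) ≡ 3/6 mod 29. 6⁻¹ ≡ 5 (mod 29) since 6·5 = 30 ≡ 1, so λ ≡ 15.
  x = λ² - 13 - 19 = 225 - 32 ≡ 19; y = λ·(13 - 19) - 1 ≡ 25. → (19, 25)
4A = (19, 25).
Next 3B:
Repeated addition: build up to 3B.
2B: tangent at (15, 23): λ = (3·15² + 23)/(2·23) ≡ 2/17. 17⁻¹ ≡ 12 (mod 29), so λ ≡ 2·12 ≡ 24.
  x = λ² - 15 - 15 = 576 - 30 ≡ 24; y = λ·(15 - 24) - 23 ≡ 22. → (24, 22)
3B: (24, 22) + (15, 23). λ = (23 - 22)/(15 - 24) ≡ 1/20 mod 29. 20⁻¹ ≡ 16 (mod 29), so λ ≡ 16.
  x = λ² - 24 - 15 = 256 - 39 ≡ 14; y = λ·(24 - 14) - 22 ≡ 22. → (14, 22)
3B = (14, 22).
Finally 4A + 3B:
(19, 25) + (14, 22). λ = (22 - 25)/(14 - 19) ≡ 26/24 mod 29. 24⁻¹ ≡ 23 (mod 29), so λ ≡ 18.
  x = λ² - 19 - 14 = 324 - 33 ≡ 1; y = λ·(19 - 1) - 25 ≡ 9. → (1, 9)

(1, 9)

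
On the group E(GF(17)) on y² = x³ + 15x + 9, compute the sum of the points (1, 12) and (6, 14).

(2, 8)

(1, 12) + (6, 14). λ = (14 - 12)/(6 - 1) ≡ 2/5 mod 17. 5⁻¹ ≡ 7 (mod 17) since 5·7 = 35 ≡ 1, so λ ≡ 14.
  x = λ² - 1 - 6 = 196 - 7 ≡ 2; y = λ·(1 - 2) - 12 ≡ 8. → (2, 8)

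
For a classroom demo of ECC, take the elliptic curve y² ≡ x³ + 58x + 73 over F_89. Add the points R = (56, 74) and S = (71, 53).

(56, 74) + (71, 53). λ = (53 - 74)/(71 - 56) ≡ 68/15 mod 89. 15⁻¹ ≡ 6 (mod 89) since 15·6 = 90 ≡ 1, so λ ≡ 52.
  x = λ² - 56 - 71 = 2704 - 127 ≡ 85; y = λ·(56 - 85) - 74 ≡ 20. → (85, 20)

(85, 20)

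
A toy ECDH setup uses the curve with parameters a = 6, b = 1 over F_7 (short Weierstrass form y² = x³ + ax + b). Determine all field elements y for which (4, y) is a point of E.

x³ + 6x + 1 = 89 ≡ 5 (mod 7).
5 is a non-residue mod 7; no y exists.

none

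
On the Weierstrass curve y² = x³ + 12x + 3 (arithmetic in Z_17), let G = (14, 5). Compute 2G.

(2, 1)

tangent at (14, 5): λ = (3·14² + 12)/(2·5) ≡ 5/10. 10⁻¹ ≡ 12 (mod 17) since 10·12 = 120 ≡ 1, so λ ≡ 5·12 ≡ 9.
  x = λ² - 14 - 14 = 81 - 28 ≡ 2; y = λ·(14 - 2) - 5 ≡ 1. → (2, 1)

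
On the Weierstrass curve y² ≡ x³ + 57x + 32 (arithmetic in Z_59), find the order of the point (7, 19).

2P: tangent at (7, 19): λ = (3·7² + 57)/(2·19) ≡ 27/38. 38⁻¹ ≡ 14 (mod 59), so λ ≡ 27·14 ≡ 24.
  x = λ² - 7 - 7 = 576 - 14 ≡ 31; y = λ·(7 - 31) - 19 ≡ 54. → (31, 54)
3P: (31, 54) + (7, 19). λ = (19 - 54)/(7 - 31) ≡ 24/35 mod 59. 35⁻¹ ≡ 27 (mod 59), so λ ≡ 58.
  x = λ² - 31 - 7 = 3364 - 38 ≡ 22; y = λ·(31 - 22) - 54 ≡ 55. → (22, 55)
4P: (22, 55) + (7, 19). λ = (19 - 55)/(7 - 22) ≡ 23/44 mod 59. 44⁻¹ ≡ 55 (mod 59), so λ ≡ 26.
  x = λ² - 22 - 7 = 676 - 29 ≡ 57; y = λ·(22 - 57) - 55 ≡ 38. → (57, 38)
5P: (57, 38) + (7, 19). λ = (19 - 38)/(7 - 57) ≡ 40/9 mod 59. 9⁻¹ ≡ 46 (mod 59), so λ ≡ 11.
  x = λ² - 57 - 7 = 121 - 64 ≡ 57; y = λ·(57 - 57) - 38 ≡ 21. → (57, 21)
6P: (57, 21) + (7, 19). λ = (19 - 21)/(7 - 57) ≡ 57/9 mod 59. 9⁻¹ ≡ 46 (mod 59) since 9·46 = 414 ≡ 1, so λ ≡ 26.
  x = λ² - 57 - 7 = 676 - 64 ≡ 22; y = λ·(57 - 22) - 21 ≡ 4. → (22, 4)
7P: (22, 4) + (7, 19). λ = (19 - 4)/(7 - 22) ≡ 15/44 mod 59. 44⁻¹ ≡ 55 (mod 59), so λ ≡ 58.
  x = λ² - 22 - 7 = 3364 - 29 ≡ 31; y = λ·(22 - 31) - 4 ≡ 5. → (31, 5)
8P: (31, 5) + (7, 19). λ = (19 - 5)/(7 - 31) ≡ 14/35 mod 59. 35⁻¹ ≡ 27 (mod 59), so λ ≡ 24.
  x = λ² - 31 - 7 = 576 - 38 ≡ 7; y = λ·(31 - 7) - 5 ≡ 40. → (7, 40)
9P: (7, 40) + (7, 19): same x and y₁ ≡ -y₂, so the sum is ∞.
9P = ∞, so the order is 9.

9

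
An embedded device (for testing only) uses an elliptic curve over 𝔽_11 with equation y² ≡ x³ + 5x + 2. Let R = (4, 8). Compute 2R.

tangent at (4, 8): λ = (3·4² + 5)/(2·8) ≡ 9/5. 5⁻¹ ≡ 9 (mod 11), so λ ≡ 9·9 ≡ 4.
  x = λ² - 4 - 4 = 16 - 8 ≡ 8; y = λ·(4 - 8) - 8 ≡ 9. → (8, 9)

(8, 9)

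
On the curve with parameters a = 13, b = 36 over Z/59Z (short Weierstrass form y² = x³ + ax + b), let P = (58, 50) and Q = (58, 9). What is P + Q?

The two points share x = 58 and their y-coordinates satisfy 50 + 9 ≡ 0 (mod 59), so they are inverses. Their sum is the point at infinity.

O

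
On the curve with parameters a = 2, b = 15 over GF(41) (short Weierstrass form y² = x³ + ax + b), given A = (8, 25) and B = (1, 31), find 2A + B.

(18, 26)

First 2A:
Repeated addition: build up to 2A.
2A: tangent at (8, 25): λ = (3·8² + 2)/(2·25) ≡ 30/9. 9⁻¹ ≡ 32 (mod 41) since 9·32 = 288 ≡ 1, so λ ≡ 30·32 ≡ 17.
  x = λ² - 8 - 8 = 289 - 16 ≡ 27; y = λ·(8 - 27) - 25 ≡ 21. → (27, 21)
2A = (27, 21).
Finally 2A + B:
(27, 21) + (1, 31). λ = (31 - 21)/(1 - 27) ≡ 10/15 mod 41. 15⁻¹ ≡ 11 (mod 41), so λ ≡ 28.
  x = λ² - 27 - 1 = 784 - 28 ≡ 18; y = λ·(27 - 18) - 21 ≡ 26. → (18, 26)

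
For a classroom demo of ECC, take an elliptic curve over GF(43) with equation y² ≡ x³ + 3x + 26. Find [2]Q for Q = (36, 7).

(27, 28)

tangent at (36, 7): λ = (3·36² + 3)/(2·7) ≡ 21/14. 14⁻¹ ≡ 40 (mod 43) since 14·40 = 560 ≡ 1, so λ ≡ 21·40 ≡ 23.
  x = λ² - 36 - 36 = 529 - 72 ≡ 27; y = λ·(36 - 27) - 7 ≡ 28. → (27, 28)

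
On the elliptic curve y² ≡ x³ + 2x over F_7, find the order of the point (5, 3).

2P: tangent at (5, 3): λ = (3·5² + 2)/(2·3) ≡ 0/6. 6⁻¹ ≡ 6 (mod 7), so λ ≡ 0·6 ≡ 0.
  x = λ² - 5 - 5 = 0 - 10 ≡ 4; y = λ·(5 - 4) - 3 ≡ 4. → (4, 4)
3P: (4, 4) + (5, 3). λ = (3 - 4)/(5 - 4) ≡ 6/1 mod 7. 1⁻¹ ≡ 1 (mod 7), so λ ≡ 6.
  x = λ² - 4 - 5 = 36 - 9 ≡ 6; y = λ·(4 - 6) - 4 ≡ 5. → (6, 5)
4P: (6, 5) + (5, 3). λ = (3 - 5)/(5 - 6) ≡ 5/6 mod 7. 6⁻¹ ≡ 6 (mod 7) since 6·6 = 36 ≡ 1, so λ ≡ 2.
  x = λ² - 6 - 5 = 4 - 11 ≡ 0; y = λ·(6 - 0) - 5 ≡ 0. → (0, 0)
5P: (0, 0) + (5, 3). λ = (3 - 0)/(5 - 0) ≡ 3/5 mod 7. 5⁻¹ ≡ 3 (mod 7), so λ ≡ 2.
  x = λ² - 0 - 5 = 4 - 5 ≡ 6; y = λ·(0 - 6) - 0 ≡ 2. → (6, 2)
6P: (6, 2) + (5, 3). λ = (3 - 2)/(5 - 6) ≡ 1/6 mod 7. 6⁻¹ ≡ 6 (mod 7), so λ ≡ 6.
  x = λ² - 6 - 5 = 36 - 11 ≡ 4; y = λ·(6 - 4) - 2 ≡ 3. → (4, 3)
7P: (4, 3) + (5, 3). λ = (3 - 3)/(5 - 4) ≡ 0/1 mod 7. 1⁻¹ ≡ 1 (mod 7) since 1·1 = 1 ≡ 1, so λ ≡ 0.
  x = λ² - 4 - 5 = 0 - 9 ≡ 5; y = λ·(4 - 5) - 3 ≡ 4. → (5, 4)
8P: (5, 4) + (5, 3): same x and y₁ ≡ -y₂, so the sum is O.
8P = O, so the order is 8.

8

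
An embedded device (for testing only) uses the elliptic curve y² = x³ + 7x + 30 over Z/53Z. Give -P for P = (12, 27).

-(12, 27) = (12, -27 mod 53) = (12, 26).

(12, 26)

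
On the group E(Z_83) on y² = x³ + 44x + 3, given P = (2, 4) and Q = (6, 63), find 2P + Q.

(80, 50)

First 2P:
Repeated addition: build up to 2P.
2P: tangent at (2, 4): λ = (3·2² + 44)/(2·4) ≡ 56/8. 8⁻¹ ≡ 52 (mod 83), so λ ≡ 56·52 ≡ 7.
  x = λ² - 2 - 2 = 49 - 4 ≡ 45; y = λ·(2 - 45) - 4 ≡ 27. → (45, 27)
2P = (45, 27).
Finally 2P + Q:
(45, 27) + (6, 63). λ = (63 - 27)/(6 - 45) ≡ 36/44 mod 83. 44⁻¹ ≡ 17 (mod 83) since 44·17 = 748 ≡ 1, so λ ≡ 31.
  x = λ² - 45 - 6 = 961 - 51 ≡ 80; y = λ·(45 - 80) - 27 ≡ 50. → (80, 50)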